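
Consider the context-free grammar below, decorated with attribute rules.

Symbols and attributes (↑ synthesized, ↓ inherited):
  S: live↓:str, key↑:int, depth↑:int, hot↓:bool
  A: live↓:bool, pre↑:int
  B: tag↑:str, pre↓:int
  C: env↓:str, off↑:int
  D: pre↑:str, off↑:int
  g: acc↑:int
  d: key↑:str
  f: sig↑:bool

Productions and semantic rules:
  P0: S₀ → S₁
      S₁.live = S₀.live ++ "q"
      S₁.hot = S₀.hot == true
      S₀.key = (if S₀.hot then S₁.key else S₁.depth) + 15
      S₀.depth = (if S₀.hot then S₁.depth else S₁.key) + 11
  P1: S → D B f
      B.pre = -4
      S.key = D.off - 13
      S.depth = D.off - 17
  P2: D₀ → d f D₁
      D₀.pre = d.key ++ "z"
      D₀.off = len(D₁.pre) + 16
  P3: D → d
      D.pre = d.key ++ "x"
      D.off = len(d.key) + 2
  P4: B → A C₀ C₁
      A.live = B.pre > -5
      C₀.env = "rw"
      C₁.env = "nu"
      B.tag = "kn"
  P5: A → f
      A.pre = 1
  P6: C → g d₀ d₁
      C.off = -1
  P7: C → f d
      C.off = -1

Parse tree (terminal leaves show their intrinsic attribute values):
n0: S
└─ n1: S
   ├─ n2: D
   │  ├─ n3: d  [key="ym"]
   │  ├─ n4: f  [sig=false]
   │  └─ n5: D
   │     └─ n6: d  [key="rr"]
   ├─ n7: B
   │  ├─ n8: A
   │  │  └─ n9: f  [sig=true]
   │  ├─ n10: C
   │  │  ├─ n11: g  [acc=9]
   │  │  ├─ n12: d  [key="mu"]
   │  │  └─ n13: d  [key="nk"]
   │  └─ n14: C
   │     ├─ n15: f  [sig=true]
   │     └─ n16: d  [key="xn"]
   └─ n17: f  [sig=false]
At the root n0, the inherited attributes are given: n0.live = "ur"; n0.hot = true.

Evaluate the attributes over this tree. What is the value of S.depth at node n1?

1. n0.live = "ur"  [given at root]
2. n0.hot = true  [given at root]
3. n1.live = "urq"  [S₀.live ++ "q"]
4. n1.hot = true  [S₀.hot == true]
5. n3.key = "ym"  [terminal]
6. n4.sig = false  [terminal]
7. n6.key = "rr"  [terminal]
8. n5.pre = "rrx"  [d.key ++ "x"]
9. n5.off = 4  [len(d.key) + 2]
10. n2.pre = "ymz"  [d.key ++ "z"]
11. n2.off = 19  [len(D₁.pre) + 16]
12. n7.pre = -4  [-4]
13. n8.live = true  [B.pre > -5]
14. n9.sig = true  [terminal]
15. n8.pre = 1  [1]
16. n10.env = "rw"  ["rw"]
17. n11.acc = 9  [terminal]
18. n12.key = "mu"  [terminal]
19. n13.key = "nk"  [terminal]
20. n10.off = -1  [-1]
21. n14.env = "nu"  ["nu"]
22. n15.sig = true  [terminal]
23. n16.key = "xn"  [terminal]
24. n14.off = -1  [-1]
25. n7.tag = "kn"  ["kn"]
26. n17.sig = false  [terminal]
27. n1.key = 6  [D.off - 13]
28. n1.depth = 2  [D.off - 17]
29. n0.key = 21  [(if S₀.hot then S₁.key else S₁.depth) + 15]
30. n0.depth = 13  [(if S₀.hot then S₁.depth else S₁.key) + 11]

2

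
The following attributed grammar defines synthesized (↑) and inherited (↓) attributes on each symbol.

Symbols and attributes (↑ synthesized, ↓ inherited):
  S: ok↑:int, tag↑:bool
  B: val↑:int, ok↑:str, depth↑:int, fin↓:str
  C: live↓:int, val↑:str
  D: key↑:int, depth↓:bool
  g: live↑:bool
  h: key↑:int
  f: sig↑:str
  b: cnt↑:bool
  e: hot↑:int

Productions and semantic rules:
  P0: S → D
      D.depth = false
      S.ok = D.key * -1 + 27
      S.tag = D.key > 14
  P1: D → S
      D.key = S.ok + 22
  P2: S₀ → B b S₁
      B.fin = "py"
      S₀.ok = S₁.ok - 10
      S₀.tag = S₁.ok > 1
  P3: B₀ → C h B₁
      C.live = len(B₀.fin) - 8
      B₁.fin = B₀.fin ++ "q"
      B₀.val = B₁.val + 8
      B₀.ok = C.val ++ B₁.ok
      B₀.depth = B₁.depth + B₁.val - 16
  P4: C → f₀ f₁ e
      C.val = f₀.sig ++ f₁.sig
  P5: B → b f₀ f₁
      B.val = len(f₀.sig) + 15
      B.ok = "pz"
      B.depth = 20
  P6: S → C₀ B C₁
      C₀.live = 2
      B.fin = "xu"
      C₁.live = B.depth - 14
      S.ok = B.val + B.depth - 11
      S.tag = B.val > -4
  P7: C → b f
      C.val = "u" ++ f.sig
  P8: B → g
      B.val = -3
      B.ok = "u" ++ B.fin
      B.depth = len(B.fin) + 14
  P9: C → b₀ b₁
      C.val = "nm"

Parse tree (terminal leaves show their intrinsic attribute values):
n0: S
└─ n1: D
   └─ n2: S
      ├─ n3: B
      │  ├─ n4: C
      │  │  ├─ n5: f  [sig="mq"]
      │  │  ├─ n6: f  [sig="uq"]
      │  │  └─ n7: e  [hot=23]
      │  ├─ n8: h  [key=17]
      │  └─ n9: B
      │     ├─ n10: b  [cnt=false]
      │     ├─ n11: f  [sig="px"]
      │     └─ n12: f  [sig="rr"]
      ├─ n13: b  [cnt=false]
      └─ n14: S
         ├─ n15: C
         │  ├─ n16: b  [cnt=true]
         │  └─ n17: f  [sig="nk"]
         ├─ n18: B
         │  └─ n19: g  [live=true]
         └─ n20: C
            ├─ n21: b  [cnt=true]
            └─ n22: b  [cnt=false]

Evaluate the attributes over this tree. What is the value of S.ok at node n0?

1. n1.depth = false  [false]
2. n3.fin = "py"  ["py"]
3. n4.live = -6  [len(B₀.fin) - 8]
4. n5.sig = "mq"  [terminal]
5. n6.sig = "uq"  [terminal]
6. n7.hot = 23  [terminal]
7. n4.val = "mquq"  [f₀.sig ++ f₁.sig]
8. n8.key = 17  [terminal]
9. n9.fin = "pyq"  [B₀.fin ++ "q"]
10. n10.cnt = false  [terminal]
11. n11.sig = "px"  [terminal]
12. n12.sig = "rr"  [terminal]
13. n9.val = 17  [len(f₀.sig) + 15]
14. n9.ok = "pz"  ["pz"]
15. n9.depth = 20  [20]
16. n3.val = 25  [B₁.val + 8]
17. n3.ok = "mquqpz"  [C.val ++ B₁.ok]
18. n3.depth = 21  [B₁.depth + B₁.val - 16]
19. n13.cnt = false  [terminal]
20. n15.live = 2  [2]
21. n16.cnt = true  [terminal]
22. n17.sig = "nk"  [terminal]
23. n15.val = "unk"  ["u" ++ f.sig]
24. n18.fin = "xu"  ["xu"]
25. n19.live = true  [terminal]
26. n18.val = -3  [-3]
27. n18.ok = "uxu"  ["u" ++ B.fin]
28. n18.depth = 16  [len(B.fin) + 14]
29. n20.live = 2  [B.depth - 14]
30. n21.cnt = true  [terminal]
31. n22.cnt = false  [terminal]
32. n20.val = "nm"  ["nm"]
33. n14.ok = 2  [B.val + B.depth - 11]
34. n14.tag = true  [B.val > -4]
35. n2.ok = -8  [S₁.ok - 10]
36. n2.tag = true  [S₁.ok > 1]
37. n1.key = 14  [S.ok + 22]
38. n0.ok = 13  [D.key * -1 + 27]
39. n0.tag = false  [D.key > 14]

13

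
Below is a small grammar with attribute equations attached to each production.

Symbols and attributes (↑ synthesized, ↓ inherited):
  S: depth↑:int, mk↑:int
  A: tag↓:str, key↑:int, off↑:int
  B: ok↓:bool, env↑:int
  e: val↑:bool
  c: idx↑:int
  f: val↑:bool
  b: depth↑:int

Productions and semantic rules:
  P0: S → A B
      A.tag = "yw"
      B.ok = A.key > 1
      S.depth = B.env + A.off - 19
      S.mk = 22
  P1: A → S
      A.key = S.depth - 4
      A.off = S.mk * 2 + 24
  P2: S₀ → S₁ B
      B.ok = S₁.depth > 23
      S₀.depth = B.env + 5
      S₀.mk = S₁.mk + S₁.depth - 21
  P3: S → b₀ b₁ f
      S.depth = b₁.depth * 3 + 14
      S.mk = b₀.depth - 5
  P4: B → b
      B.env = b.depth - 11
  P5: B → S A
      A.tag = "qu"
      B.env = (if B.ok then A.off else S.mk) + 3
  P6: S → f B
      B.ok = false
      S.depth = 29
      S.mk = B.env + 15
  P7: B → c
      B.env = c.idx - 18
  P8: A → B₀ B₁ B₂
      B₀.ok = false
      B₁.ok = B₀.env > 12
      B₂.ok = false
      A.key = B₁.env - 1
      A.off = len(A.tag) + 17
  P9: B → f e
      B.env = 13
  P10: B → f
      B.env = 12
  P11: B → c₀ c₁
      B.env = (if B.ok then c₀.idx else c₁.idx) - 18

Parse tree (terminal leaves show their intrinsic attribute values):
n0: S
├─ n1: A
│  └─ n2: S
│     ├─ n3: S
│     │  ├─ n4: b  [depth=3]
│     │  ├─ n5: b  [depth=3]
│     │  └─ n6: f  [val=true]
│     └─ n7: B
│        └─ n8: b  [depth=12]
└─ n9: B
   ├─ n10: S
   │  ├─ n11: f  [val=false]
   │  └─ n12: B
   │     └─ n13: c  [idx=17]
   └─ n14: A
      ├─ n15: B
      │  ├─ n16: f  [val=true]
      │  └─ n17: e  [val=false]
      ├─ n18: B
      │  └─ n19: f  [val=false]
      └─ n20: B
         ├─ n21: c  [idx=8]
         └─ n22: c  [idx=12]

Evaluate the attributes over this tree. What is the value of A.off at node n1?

1. n1.tag = "yw"  ["yw"]
2. n4.depth = 3  [terminal]
3. n5.depth = 3  [terminal]
4. n6.val = true  [terminal]
5. n3.depth = 23  [b₁.depth * 3 + 14]
6. n3.mk = -2  [b₀.depth - 5]
7. n7.ok = false  [S₁.depth > 23]
8. n8.depth = 12  [terminal]
9. n7.env = 1  [b.depth - 11]
10. n2.depth = 6  [B.env + 5]
11. n2.mk = 0  [S₁.mk + S₁.depth - 21]
12. n1.key = 2  [S.depth - 4]
13. n1.off = 24  [S.mk * 2 + 24]
14. n9.ok = true  [A.key > 1]
15. n11.val = false  [terminal]
16. n12.ok = false  [false]
17. n13.idx = 17  [terminal]
18. n12.env = -1  [c.idx - 18]
19. n10.depth = 29  [29]
20. n10.mk = 14  [B.env + 15]
21. n14.tag = "qu"  ["qu"]
22. n15.ok = false  [false]
23. n16.val = true  [terminal]
24. n17.val = false  [terminal]
25. n15.env = 13  [13]
26. n18.ok = true  [B₀.env > 12]
27. n19.val = false  [terminal]
28. n18.env = 12  [12]
29. n20.ok = false  [false]
30. n21.idx = 8  [terminal]
31. n22.idx = 12  [terminal]
32. n20.env = -6  [(if B.ok then c₀.idx else c₁.idx) - 18]
33. n14.key = 11  [B₁.env - 1]
34. n14.off = 19  [len(A.tag) + 17]
35. n9.env = 22  [(if B.ok then A.off else S.mk) + 3]
36. n0.depth = 27  [B.env + A.off - 19]
37. n0.mk = 22  [22]

24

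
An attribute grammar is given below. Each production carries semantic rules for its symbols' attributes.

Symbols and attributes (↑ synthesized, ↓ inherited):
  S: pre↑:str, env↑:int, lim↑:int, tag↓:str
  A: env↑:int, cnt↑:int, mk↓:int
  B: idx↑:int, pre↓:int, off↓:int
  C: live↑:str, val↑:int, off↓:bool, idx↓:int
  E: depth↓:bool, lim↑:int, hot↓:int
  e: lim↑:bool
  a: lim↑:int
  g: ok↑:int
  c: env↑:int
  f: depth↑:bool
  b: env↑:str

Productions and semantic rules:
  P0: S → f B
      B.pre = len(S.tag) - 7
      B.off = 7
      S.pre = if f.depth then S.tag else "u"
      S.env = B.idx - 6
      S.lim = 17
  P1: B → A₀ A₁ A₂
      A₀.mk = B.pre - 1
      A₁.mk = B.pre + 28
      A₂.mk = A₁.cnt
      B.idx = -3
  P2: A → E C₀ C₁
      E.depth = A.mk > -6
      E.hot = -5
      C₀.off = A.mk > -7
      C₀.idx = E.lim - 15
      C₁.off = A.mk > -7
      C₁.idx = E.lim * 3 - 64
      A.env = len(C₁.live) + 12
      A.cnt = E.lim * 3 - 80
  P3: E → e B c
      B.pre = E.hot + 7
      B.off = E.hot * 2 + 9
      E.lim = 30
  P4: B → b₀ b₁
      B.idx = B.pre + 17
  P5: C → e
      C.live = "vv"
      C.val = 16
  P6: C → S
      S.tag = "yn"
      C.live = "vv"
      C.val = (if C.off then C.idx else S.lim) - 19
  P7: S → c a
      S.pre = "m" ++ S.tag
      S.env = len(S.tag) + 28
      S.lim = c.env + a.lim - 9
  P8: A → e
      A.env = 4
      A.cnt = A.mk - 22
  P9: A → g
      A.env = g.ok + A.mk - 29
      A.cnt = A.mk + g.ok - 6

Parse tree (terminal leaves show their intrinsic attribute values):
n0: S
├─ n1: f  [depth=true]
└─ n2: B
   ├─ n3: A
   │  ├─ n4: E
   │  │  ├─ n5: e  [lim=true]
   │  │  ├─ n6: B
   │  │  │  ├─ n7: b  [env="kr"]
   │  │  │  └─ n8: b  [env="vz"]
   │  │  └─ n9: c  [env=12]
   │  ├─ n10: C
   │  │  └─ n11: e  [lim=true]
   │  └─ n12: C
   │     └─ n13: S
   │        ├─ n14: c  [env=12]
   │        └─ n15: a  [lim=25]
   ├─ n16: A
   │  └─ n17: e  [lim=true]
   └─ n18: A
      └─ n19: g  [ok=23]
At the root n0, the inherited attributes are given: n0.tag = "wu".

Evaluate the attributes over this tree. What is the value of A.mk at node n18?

1. n0.tag = "wu"  [given at root]
2. n1.depth = true  [terminal]
3. n2.pre = -5  [len(S.tag) - 7]
4. n2.off = 7  [7]
5. n3.mk = -6  [B.pre - 1]
6. n4.depth = false  [A.mk > -6]
7. n4.hot = -5  [-5]
8. n5.lim = true  [terminal]
9. n6.pre = 2  [E.hot + 7]
10. n6.off = -1  [E.hot * 2 + 9]
11. n7.env = "kr"  [terminal]
12. n8.env = "vz"  [terminal]
13. n6.idx = 19  [B.pre + 17]
14. n9.env = 12  [terminal]
15. n4.lim = 30  [30]
16. n10.off = true  [A.mk > -7]
17. n10.idx = 15  [E.lim - 15]
18. n11.lim = true  [terminal]
19. n10.live = "vv"  ["vv"]
20. n10.val = 16  [16]
21. n12.off = true  [A.mk > -7]
22. n12.idx = 26  [E.lim * 3 - 64]
23. n13.tag = "yn"  ["yn"]
24. n14.env = 12  [terminal]
25. n15.lim = 25  [terminal]
26. n13.pre = "myn"  ["m" ++ S.tag]
27. n13.env = 30  [len(S.tag) + 28]
28. n13.lim = 28  [c.env + a.lim - 9]
29. n12.live = "vv"  ["vv"]
30. n12.val = 7  [(if C.off then C.idx else S.lim) - 19]
31. n3.env = 14  [len(C₁.live) + 12]
32. n3.cnt = 10  [E.lim * 3 - 80]
33. n16.mk = 23  [B.pre + 28]
34. n17.lim = true  [terminal]
35. n16.env = 4  [4]
36. n16.cnt = 1  [A.mk - 22]
37. n18.mk = 1  [A₁.cnt]
38. n19.ok = 23  [terminal]
39. n18.env = -5  [g.ok + A.mk - 29]
40. n18.cnt = 18  [A.mk + g.ok - 6]
41. n2.idx = -3  [-3]
42. n0.pre = "wu"  [if f.depth then S.tag else "u"]
43. n0.env = -9  [B.idx - 6]
44. n0.lim = 17  [17]

1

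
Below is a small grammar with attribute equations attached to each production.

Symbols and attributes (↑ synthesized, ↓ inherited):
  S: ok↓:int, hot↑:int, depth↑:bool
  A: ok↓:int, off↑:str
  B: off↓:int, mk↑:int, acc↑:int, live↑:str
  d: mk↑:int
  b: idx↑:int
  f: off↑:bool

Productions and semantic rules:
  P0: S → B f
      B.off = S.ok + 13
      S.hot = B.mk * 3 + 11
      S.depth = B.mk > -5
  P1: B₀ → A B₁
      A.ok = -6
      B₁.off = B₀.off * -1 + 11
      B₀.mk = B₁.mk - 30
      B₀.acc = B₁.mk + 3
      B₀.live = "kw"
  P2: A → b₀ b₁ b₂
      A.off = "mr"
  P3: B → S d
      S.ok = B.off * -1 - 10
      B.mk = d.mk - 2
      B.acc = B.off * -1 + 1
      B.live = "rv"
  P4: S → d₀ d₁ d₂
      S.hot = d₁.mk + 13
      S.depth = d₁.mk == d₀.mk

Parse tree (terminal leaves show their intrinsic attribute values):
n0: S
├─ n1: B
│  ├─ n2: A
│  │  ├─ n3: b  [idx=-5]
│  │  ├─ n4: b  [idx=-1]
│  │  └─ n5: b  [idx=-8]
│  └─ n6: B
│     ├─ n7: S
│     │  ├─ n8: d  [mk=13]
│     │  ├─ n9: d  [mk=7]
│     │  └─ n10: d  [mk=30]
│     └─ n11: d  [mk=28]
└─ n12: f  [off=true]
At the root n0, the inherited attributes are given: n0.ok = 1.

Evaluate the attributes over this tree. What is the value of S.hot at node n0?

-1

1. n0.ok = 1  [given at root]
2. n1.off = 14  [S.ok + 13]
3. n2.ok = -6  [-6]
4. n3.idx = -5  [terminal]
5. n4.idx = -1  [terminal]
6. n5.idx = -8  [terminal]
7. n2.off = "mr"  ["mr"]
8. n6.off = -3  [B₀.off * -1 + 11]
9. n7.ok = -7  [B.off * -1 - 10]
10. n8.mk = 13  [terminal]
11. n9.mk = 7  [terminal]
12. n10.mk = 30  [terminal]
13. n7.hot = 20  [d₁.mk + 13]
14. n7.depth = false  [d₁.mk == d₀.mk]
15. n11.mk = 28  [terminal]
16. n6.mk = 26  [d.mk - 2]
17. n6.acc = 4  [B.off * -1 + 1]
18. n6.live = "rv"  ["rv"]
19. n1.mk = -4  [B₁.mk - 30]
20. n1.acc = 29  [B₁.mk + 3]
21. n1.live = "kw"  ["kw"]
22. n12.off = true  [terminal]
23. n0.hot = -1  [B.mk * 3 + 11]
24. n0.depth = true  [B.mk > -5]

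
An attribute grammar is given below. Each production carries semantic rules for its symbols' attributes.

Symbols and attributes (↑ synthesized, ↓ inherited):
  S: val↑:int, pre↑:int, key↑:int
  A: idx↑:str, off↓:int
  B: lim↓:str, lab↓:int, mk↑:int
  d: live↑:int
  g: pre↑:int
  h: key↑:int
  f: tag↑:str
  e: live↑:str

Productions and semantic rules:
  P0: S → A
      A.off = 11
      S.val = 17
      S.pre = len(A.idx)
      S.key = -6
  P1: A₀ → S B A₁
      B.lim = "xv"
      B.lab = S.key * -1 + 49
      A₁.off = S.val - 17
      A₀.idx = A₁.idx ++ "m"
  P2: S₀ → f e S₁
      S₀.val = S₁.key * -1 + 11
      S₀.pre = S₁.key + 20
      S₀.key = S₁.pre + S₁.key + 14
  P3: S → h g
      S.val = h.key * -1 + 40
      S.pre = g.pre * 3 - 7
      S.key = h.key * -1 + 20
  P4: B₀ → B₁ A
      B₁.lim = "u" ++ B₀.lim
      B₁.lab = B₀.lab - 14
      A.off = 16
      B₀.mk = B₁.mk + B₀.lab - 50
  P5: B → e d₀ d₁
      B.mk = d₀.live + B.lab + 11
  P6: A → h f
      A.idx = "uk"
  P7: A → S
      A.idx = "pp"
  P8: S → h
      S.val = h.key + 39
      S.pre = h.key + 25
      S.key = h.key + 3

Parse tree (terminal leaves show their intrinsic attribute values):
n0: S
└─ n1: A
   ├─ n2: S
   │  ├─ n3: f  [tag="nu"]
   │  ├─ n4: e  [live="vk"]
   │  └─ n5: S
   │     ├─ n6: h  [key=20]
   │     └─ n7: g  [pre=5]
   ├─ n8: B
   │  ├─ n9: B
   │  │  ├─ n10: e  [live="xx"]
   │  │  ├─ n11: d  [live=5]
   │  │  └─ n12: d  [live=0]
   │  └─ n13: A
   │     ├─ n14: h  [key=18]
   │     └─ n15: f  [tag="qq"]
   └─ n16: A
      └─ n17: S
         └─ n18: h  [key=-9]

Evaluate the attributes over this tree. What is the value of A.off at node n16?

-6

1. n1.off = 11  [11]
2. n3.tag = "nu"  [terminal]
3. n4.live = "vk"  [terminal]
4. n6.key = 20  [terminal]
5. n7.pre = 5  [terminal]
6. n5.val = 20  [h.key * -1 + 40]
7. n5.pre = 8  [g.pre * 3 - 7]
8. n5.key = 0  [h.key * -1 + 20]
9. n2.val = 11  [S₁.key * -1 + 11]
10. n2.pre = 20  [S₁.key + 20]
11. n2.key = 22  [S₁.pre + S₁.key + 14]
12. n8.lim = "xv"  ["xv"]
13. n8.lab = 27  [S.key * -1 + 49]
14. n9.lim = "uxv"  ["u" ++ B₀.lim]
15. n9.lab = 13  [B₀.lab - 14]
16. n10.live = "xx"  [terminal]
17. n11.live = 5  [terminal]
18. n12.live = 0  [terminal]
19. n9.mk = 29  [d₀.live + B.lab + 11]
20. n13.off = 16  [16]
21. n14.key = 18  [terminal]
22. n15.tag = "qq"  [terminal]
23. n13.idx = "uk"  ["uk"]
24. n8.mk = 6  [B₁.mk + B₀.lab - 50]
25. n16.off = -6  [S.val - 17]
26. n18.key = -9  [terminal]
27. n17.val = 30  [h.key + 39]
28. n17.pre = 16  [h.key + 25]
29. n17.key = -6  [h.key + 3]
30. n16.idx = "pp"  ["pp"]
31. n1.idx = "ppm"  [A₁.idx ++ "m"]
32. n0.val = 17  [17]
33. n0.pre = 3  [len(A.idx)]
34. n0.key = -6  [-6]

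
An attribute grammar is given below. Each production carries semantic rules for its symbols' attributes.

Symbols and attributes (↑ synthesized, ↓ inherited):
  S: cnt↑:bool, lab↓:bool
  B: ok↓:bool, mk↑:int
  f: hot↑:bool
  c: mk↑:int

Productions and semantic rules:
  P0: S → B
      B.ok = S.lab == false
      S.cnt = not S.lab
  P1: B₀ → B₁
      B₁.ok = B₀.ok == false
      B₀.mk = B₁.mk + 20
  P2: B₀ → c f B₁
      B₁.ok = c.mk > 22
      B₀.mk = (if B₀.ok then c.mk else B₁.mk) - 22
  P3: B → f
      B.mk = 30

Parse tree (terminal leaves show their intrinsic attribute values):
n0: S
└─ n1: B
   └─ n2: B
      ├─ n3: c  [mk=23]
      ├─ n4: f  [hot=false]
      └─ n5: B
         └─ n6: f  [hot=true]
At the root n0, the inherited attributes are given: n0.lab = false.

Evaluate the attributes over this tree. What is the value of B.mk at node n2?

8

1. n0.lab = false  [given at root]
2. n1.ok = true  [S.lab == false]
3. n2.ok = false  [B₀.ok == false]
4. n3.mk = 23  [terminal]
5. n4.hot = false  [terminal]
6. n5.ok = true  [c.mk > 22]
7. n6.hot = true  [terminal]
8. n5.mk = 30  [30]
9. n2.mk = 8  [(if B₀.ok then c.mk else B₁.mk) - 22]
10. n1.mk = 28  [B₁.mk + 20]
11. n0.cnt = true  [not S.lab]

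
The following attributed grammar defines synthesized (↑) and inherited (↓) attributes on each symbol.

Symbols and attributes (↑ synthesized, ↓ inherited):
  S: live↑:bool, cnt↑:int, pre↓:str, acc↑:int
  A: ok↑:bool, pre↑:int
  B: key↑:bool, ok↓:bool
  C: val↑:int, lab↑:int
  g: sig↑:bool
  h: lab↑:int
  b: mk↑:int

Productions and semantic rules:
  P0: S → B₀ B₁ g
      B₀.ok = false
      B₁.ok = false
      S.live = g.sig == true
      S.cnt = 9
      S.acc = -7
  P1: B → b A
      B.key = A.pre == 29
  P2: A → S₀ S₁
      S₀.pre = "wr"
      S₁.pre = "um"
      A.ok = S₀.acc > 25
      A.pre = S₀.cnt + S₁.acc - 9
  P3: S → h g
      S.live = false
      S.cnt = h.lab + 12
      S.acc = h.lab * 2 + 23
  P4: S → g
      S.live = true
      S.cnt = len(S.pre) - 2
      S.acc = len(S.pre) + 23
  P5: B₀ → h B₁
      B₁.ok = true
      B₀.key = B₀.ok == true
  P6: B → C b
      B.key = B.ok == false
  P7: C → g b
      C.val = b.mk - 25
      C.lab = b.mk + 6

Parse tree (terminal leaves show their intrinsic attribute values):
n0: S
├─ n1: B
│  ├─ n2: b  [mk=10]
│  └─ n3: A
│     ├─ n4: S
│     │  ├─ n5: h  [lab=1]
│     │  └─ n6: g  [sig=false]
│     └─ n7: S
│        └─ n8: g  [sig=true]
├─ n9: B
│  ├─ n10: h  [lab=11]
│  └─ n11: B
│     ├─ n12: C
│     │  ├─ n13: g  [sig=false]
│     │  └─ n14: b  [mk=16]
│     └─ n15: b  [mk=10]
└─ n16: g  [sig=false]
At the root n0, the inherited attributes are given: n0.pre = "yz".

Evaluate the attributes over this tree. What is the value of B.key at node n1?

1. n0.pre = "yz"  [given at root]
2. n1.ok = false  [false]
3. n2.mk = 10  [terminal]
4. n4.pre = "wr"  ["wr"]
5. n5.lab = 1  [terminal]
6. n6.sig = false  [terminal]
7. n4.live = false  [false]
8. n4.cnt = 13  [h.lab + 12]
9. n4.acc = 25  [h.lab * 2 + 23]
10. n7.pre = "um"  ["um"]
11. n8.sig = true  [terminal]
12. n7.live = true  [true]
13. n7.cnt = 0  [len(S.pre) - 2]
14. n7.acc = 25  [len(S.pre) + 23]
15. n3.ok = false  [S₀.acc > 25]
16. n3.pre = 29  [S₀.cnt + S₁.acc - 9]
17. n1.key = true  [A.pre == 29]
18. n9.ok = false  [false]
19. n10.lab = 11  [terminal]
20. n11.ok = true  [true]
21. n13.sig = false  [terminal]
22. n14.mk = 16  [terminal]
23. n12.val = -9  [b.mk - 25]
24. n12.lab = 22  [b.mk + 6]
25. n15.mk = 10  [terminal]
26. n11.key = false  [B.ok == false]
27. n9.key = false  [B₀.ok == true]
28. n16.sig = false  [terminal]
29. n0.live = false  [g.sig == true]
30. n0.cnt = 9  [9]
31. n0.acc = -7  [-7]

true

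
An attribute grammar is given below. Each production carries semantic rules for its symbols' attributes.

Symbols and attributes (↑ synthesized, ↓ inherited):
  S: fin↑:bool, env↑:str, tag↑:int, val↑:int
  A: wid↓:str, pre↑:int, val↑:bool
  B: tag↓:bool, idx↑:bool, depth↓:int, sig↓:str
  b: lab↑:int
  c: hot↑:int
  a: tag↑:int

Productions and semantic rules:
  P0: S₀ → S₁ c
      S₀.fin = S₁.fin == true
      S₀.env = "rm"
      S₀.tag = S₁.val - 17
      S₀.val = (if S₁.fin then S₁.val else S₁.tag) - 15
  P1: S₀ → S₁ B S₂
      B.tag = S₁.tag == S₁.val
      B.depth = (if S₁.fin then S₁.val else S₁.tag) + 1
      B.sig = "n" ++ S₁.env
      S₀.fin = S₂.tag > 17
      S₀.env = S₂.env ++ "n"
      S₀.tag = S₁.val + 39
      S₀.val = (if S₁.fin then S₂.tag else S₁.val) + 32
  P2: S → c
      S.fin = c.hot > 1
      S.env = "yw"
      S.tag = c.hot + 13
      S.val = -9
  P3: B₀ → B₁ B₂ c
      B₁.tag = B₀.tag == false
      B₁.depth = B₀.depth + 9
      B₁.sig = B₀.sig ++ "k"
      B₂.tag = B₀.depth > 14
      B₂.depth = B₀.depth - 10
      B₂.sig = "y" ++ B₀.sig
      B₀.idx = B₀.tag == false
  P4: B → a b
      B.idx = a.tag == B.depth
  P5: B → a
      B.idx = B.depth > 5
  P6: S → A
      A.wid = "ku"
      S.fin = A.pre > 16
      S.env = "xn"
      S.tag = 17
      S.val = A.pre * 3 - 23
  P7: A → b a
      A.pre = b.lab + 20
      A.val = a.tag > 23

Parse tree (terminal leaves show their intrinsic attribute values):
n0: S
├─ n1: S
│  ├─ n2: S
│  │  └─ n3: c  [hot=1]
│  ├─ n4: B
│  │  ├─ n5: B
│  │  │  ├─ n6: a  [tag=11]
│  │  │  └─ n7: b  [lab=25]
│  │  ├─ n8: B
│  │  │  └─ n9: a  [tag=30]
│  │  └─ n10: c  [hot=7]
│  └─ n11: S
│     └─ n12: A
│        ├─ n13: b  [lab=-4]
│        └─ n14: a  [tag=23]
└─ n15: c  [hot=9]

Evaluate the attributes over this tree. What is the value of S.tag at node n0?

6

1. n3.hot = 1  [terminal]
2. n2.fin = false  [c.hot > 1]
3. n2.env = "yw"  ["yw"]
4. n2.tag = 14  [c.hot + 13]
5. n2.val = -9  [-9]
6. n4.tag = false  [S₁.tag == S₁.val]
7. n4.depth = 15  [(if S₁.fin then S₁.val else S₁.tag) + 1]
8. n4.sig = "nyw"  ["n" ++ S₁.env]
9. n5.tag = true  [B₀.tag == false]
10. n5.depth = 24  [B₀.depth + 9]
11. n5.sig = "nywk"  [B₀.sig ++ "k"]
12. n6.tag = 11  [terminal]
13. n7.lab = 25  [terminal]
14. n5.idx = false  [a.tag == B.depth]
15. n8.tag = true  [B₀.depth > 14]
16. n8.depth = 5  [B₀.depth - 10]
17. n8.sig = "ynyw"  ["y" ++ B₀.sig]
18. n9.tag = 30  [terminal]
19. n8.idx = false  [B.depth > 5]
20. n10.hot = 7  [terminal]
21. n4.idx = true  [B₀.tag == false]
22. n12.wid = "ku"  ["ku"]
23. n13.lab = -4  [terminal]
24. n14.tag = 23  [terminal]
25. n12.pre = 16  [b.lab + 20]
26. n12.val = false  [a.tag > 23]
27. n11.fin = false  [A.pre > 16]
28. n11.env = "xn"  ["xn"]
29. n11.tag = 17  [17]
30. n11.val = 25  [A.pre * 3 - 23]
31. n1.fin = false  [S₂.tag > 17]
32. n1.env = "xnn"  [S₂.env ++ "n"]
33. n1.tag = 30  [S₁.val + 39]
34. n1.val = 23  [(if S₁.fin then S₂.tag else S₁.val) + 32]
35. n15.hot = 9  [terminal]
36. n0.fin = false  [S₁.fin == true]
37. n0.env = "rm"  ["rm"]
38. n0.tag = 6  [S₁.val - 17]
39. n0.val = 15  [(if S₁.fin then S₁.val else S₁.tag) - 15]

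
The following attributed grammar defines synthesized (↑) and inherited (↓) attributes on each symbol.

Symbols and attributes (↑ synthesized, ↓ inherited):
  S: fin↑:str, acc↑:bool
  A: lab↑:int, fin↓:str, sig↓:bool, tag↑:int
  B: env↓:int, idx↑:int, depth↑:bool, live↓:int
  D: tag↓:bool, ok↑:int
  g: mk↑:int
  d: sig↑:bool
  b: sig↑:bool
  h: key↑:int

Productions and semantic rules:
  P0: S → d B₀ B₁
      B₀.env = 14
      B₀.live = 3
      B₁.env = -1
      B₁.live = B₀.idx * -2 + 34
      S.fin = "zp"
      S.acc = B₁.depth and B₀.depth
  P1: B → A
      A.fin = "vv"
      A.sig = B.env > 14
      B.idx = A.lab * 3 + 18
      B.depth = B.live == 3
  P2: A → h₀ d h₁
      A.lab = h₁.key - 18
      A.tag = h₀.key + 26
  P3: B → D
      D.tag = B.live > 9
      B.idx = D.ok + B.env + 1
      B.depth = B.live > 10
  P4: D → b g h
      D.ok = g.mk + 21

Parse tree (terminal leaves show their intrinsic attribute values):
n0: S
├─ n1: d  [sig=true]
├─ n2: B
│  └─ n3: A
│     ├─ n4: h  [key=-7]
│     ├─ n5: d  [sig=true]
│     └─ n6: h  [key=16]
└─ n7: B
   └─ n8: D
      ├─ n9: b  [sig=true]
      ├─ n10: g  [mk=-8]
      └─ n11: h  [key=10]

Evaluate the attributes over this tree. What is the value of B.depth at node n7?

1. n1.sig = true  [terminal]
2. n2.env = 14  [14]
3. n2.live = 3  [3]
4. n3.fin = "vv"  ["vv"]
5. n3.sig = false  [B.env > 14]
6. n4.key = -7  [terminal]
7. n5.sig = true  [terminal]
8. n6.key = 16  [terminal]
9. n3.lab = -2  [h₁.key - 18]
10. n3.tag = 19  [h₀.key + 26]
11. n2.idx = 12  [A.lab * 3 + 18]
12. n2.depth = true  [B.live == 3]
13. n7.env = -1  [-1]
14. n7.live = 10  [B₀.idx * -2 + 34]
15. n8.tag = true  [B.live > 9]
16. n9.sig = true  [terminal]
17. n10.mk = -8  [terminal]
18. n11.key = 10  [terminal]
19. n8.ok = 13  [g.mk + 21]
20. n7.idx = 13  [D.ok + B.env + 1]
21. n7.depth = false  [B.live > 10]
22. n0.fin = "zp"  ["zp"]
23. n0.acc = false  [B₁.depth and B₀.depth]

false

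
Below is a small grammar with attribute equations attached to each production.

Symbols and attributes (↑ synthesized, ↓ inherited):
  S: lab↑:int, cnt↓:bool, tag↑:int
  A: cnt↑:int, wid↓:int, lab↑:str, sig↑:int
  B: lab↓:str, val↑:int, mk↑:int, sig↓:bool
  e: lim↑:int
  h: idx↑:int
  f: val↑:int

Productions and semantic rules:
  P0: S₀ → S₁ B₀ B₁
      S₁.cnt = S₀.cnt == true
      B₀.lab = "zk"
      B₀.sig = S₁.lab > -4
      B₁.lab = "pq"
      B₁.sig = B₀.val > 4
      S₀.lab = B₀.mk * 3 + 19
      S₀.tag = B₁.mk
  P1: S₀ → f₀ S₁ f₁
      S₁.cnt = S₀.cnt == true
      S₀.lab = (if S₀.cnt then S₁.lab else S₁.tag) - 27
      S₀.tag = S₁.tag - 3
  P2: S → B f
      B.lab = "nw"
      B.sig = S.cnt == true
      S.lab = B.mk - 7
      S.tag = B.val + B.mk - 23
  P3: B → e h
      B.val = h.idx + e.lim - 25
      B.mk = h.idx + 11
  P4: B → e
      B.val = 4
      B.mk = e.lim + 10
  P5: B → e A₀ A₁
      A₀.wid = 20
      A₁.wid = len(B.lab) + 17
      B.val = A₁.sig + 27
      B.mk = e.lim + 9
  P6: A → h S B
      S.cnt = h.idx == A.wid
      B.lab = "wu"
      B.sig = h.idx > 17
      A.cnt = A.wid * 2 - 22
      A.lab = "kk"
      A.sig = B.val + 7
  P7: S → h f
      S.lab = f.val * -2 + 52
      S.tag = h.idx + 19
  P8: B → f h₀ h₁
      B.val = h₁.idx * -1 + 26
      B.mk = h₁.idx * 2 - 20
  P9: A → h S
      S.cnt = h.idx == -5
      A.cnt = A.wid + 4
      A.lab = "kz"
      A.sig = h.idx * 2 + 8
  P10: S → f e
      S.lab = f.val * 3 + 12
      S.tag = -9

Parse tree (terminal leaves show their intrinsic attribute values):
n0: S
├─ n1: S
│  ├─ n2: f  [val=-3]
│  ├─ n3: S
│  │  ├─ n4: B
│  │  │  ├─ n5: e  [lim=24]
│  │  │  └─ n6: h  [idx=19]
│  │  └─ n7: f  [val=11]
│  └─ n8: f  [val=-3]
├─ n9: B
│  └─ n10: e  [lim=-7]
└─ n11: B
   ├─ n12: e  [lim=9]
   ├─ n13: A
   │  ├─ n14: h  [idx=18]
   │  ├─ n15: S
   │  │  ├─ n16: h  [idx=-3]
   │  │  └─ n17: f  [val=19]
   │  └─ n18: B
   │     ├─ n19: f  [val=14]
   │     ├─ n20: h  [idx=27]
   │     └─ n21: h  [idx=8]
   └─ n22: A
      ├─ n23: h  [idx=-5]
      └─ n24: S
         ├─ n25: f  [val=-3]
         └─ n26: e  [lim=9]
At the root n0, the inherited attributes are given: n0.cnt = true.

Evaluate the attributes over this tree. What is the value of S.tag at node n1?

1. n0.cnt = true  [given at root]
2. n1.cnt = true  [S₀.cnt == true]
3. n2.val = -3  [terminal]
4. n3.cnt = true  [S₀.cnt == true]
5. n4.lab = "nw"  ["nw"]
6. n4.sig = true  [S.cnt == true]
7. n5.lim = 24  [terminal]
8. n6.idx = 19  [terminal]
9. n4.val = 18  [h.idx + e.lim - 25]
10. n4.mk = 30  [h.idx + 11]
11. n7.val = 11  [terminal]
12. n3.lab = 23  [B.mk - 7]
13. n3.tag = 25  [B.val + B.mk - 23]
14. n8.val = -3  [terminal]
15. n1.lab = -4  [(if S₀.cnt then S₁.lab else S₁.tag) - 27]
16. n1.tag = 22  [S₁.tag - 3]
17. n9.lab = "zk"  ["zk"]
18. n9.sig = false  [S₁.lab > -4]
19. n10.lim = -7  [terminal]
20. n9.val = 4  [4]
21. n9.mk = 3  [e.lim + 10]
22. n11.lab = "pq"  ["pq"]
23. n11.sig = false  [B₀.val > 4]
24. n12.lim = 9  [terminal]
25. n13.wid = 20  [20]
26. n14.idx = 18  [terminal]
27. n15.cnt = false  [h.idx == A.wid]
28. n16.idx = -3  [terminal]
29. n17.val = 19  [terminal]
30. n15.lab = 14  [f.val * -2 + 52]
31. n15.tag = 16  [h.idx + 19]
32. n18.lab = "wu"  ["wu"]
33. n18.sig = true  [h.idx > 17]
34. n19.val = 14  [terminal]
35. n20.idx = 27  [terminal]
36. n21.idx = 8  [terminal]
37. n18.val = 18  [h₁.idx * -1 + 26]
38. n18.mk = -4  [h₁.idx * 2 - 20]
39. n13.cnt = 18  [A.wid * 2 - 22]
40. n13.lab = "kk"  ["kk"]
41. n13.sig = 25  [B.val + 7]
42. n22.wid = 19  [len(B.lab) + 17]
43. n23.idx = -5  [terminal]
44. n24.cnt = true  [h.idx == -5]
45. n25.val = -3  [terminal]
46. n26.lim = 9  [terminal]
47. n24.lab = 3  [f.val * 3 + 12]
48. n24.tag = -9  [-9]
49. n22.cnt = 23  [A.wid + 4]
50. n22.lab = "kz"  ["kz"]
51. n22.sig = -2  [h.idx * 2 + 8]
52. n11.val = 25  [A₁.sig + 27]
53. n11.mk = 18  [e.lim + 9]
54. n0.lab = 28  [B₀.mk * 3 + 19]
55. n0.tag = 18  [B₁.mk]

22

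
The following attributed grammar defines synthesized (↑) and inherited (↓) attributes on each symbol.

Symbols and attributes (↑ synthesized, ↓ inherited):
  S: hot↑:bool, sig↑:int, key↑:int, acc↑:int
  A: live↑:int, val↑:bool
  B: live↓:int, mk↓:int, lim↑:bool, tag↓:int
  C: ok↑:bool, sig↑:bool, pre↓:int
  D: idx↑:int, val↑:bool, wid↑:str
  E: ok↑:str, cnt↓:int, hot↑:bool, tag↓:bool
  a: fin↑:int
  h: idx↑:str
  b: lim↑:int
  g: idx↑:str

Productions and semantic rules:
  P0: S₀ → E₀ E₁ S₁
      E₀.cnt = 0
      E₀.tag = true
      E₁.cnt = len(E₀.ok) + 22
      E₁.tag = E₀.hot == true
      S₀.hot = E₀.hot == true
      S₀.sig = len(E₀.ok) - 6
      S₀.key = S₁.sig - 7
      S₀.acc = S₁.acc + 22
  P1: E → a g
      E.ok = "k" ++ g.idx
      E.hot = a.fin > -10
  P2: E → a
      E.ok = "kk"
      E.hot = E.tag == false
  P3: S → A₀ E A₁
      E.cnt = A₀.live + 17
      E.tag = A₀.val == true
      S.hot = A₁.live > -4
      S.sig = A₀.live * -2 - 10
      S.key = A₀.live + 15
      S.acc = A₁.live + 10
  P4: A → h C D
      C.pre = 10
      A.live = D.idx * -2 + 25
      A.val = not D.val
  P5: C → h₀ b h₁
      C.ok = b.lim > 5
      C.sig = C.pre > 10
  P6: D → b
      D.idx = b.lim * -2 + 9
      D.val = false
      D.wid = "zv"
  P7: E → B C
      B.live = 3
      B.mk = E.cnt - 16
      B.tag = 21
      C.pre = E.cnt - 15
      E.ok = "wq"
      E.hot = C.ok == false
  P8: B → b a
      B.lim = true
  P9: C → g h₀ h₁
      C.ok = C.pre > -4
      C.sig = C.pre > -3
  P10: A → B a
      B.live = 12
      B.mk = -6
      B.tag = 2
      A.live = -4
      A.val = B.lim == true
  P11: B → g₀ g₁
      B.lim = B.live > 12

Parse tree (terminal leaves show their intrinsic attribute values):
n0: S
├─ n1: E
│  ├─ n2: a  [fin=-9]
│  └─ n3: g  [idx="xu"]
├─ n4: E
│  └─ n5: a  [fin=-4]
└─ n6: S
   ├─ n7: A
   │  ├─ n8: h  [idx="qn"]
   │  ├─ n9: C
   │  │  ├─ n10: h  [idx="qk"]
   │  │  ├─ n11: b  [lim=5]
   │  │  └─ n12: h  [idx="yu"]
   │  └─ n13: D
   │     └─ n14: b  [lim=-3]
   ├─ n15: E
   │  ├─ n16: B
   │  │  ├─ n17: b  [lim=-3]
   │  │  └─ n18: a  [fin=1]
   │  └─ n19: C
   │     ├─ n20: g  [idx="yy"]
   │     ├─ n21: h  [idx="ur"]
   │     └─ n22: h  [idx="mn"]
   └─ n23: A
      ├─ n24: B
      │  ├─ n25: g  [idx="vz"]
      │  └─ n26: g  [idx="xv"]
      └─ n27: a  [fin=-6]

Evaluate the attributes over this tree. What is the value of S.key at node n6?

1. n1.cnt = 0  [0]
2. n1.tag = true  [true]
3. n2.fin = -9  [terminal]
4. n3.idx = "xu"  [terminal]
5. n1.ok = "kxu"  ["k" ++ g.idx]
6. n1.hot = true  [a.fin > -10]
7. n4.cnt = 25  [len(E₀.ok) + 22]
8. n4.tag = true  [E₀.hot == true]
9. n5.fin = -4  [terminal]
10. n4.ok = "kk"  ["kk"]
11. n4.hot = false  [E.tag == false]
12. n8.idx = "qn"  [terminal]
13. n9.pre = 10  [10]
14. n10.idx = "qk"  [terminal]
15. n11.lim = 5  [terminal]
16. n12.idx = "yu"  [terminal]
17. n9.ok = false  [b.lim > 5]
18. n9.sig = false  [C.pre > 10]
19. n14.lim = -3  [terminal]
20. n13.idx = 15  [b.lim * -2 + 9]
21. n13.val = false  [false]
22. n13.wid = "zv"  ["zv"]
23. n7.live = -5  [D.idx * -2 + 25]
24. n7.val = true  [not D.val]
25. n15.cnt = 12  [A₀.live + 17]
26. n15.tag = true  [A₀.val == true]
27. n16.live = 3  [3]
28. n16.mk = -4  [E.cnt - 16]
29. n16.tag = 21  [21]
30. n17.lim = -3  [terminal]
31. n18.fin = 1  [terminal]
32. n16.lim = true  [true]
33. n19.pre = -3  [E.cnt - 15]
34. n20.idx = "yy"  [terminal]
35. n21.idx = "ur"  [terminal]
36. n22.idx = "mn"  [terminal]
37. n19.ok = true  [C.pre > -4]
38. n19.sig = false  [C.pre > -3]
39. n15.ok = "wq"  ["wq"]
40. n15.hot = false  [C.ok == false]
41. n24.live = 12  [12]
42. n24.mk = -6  [-6]
43. n24.tag = 2  [2]
44. n25.idx = "vz"  [terminal]
45. n26.idx = "xv"  [terminal]
46. n24.lim = false  [B.live > 12]
47. n27.fin = -6  [terminal]
48. n23.live = -4  [-4]
49. n23.val = false  [B.lim == true]
50. n6.hot = false  [A₁.live > -4]
51. n6.sig = 0  [A₀.live * -2 - 10]
52. n6.key = 10  [A₀.live + 15]
53. n6.acc = 6  [A₁.live + 10]
54. n0.hot = true  [E₀.hot == true]
55. n0.sig = -3  [len(E₀.ok) - 6]
56. n0.key = -7  [S₁.sig - 7]
57. n0.acc = 28  [S₁.acc + 22]

10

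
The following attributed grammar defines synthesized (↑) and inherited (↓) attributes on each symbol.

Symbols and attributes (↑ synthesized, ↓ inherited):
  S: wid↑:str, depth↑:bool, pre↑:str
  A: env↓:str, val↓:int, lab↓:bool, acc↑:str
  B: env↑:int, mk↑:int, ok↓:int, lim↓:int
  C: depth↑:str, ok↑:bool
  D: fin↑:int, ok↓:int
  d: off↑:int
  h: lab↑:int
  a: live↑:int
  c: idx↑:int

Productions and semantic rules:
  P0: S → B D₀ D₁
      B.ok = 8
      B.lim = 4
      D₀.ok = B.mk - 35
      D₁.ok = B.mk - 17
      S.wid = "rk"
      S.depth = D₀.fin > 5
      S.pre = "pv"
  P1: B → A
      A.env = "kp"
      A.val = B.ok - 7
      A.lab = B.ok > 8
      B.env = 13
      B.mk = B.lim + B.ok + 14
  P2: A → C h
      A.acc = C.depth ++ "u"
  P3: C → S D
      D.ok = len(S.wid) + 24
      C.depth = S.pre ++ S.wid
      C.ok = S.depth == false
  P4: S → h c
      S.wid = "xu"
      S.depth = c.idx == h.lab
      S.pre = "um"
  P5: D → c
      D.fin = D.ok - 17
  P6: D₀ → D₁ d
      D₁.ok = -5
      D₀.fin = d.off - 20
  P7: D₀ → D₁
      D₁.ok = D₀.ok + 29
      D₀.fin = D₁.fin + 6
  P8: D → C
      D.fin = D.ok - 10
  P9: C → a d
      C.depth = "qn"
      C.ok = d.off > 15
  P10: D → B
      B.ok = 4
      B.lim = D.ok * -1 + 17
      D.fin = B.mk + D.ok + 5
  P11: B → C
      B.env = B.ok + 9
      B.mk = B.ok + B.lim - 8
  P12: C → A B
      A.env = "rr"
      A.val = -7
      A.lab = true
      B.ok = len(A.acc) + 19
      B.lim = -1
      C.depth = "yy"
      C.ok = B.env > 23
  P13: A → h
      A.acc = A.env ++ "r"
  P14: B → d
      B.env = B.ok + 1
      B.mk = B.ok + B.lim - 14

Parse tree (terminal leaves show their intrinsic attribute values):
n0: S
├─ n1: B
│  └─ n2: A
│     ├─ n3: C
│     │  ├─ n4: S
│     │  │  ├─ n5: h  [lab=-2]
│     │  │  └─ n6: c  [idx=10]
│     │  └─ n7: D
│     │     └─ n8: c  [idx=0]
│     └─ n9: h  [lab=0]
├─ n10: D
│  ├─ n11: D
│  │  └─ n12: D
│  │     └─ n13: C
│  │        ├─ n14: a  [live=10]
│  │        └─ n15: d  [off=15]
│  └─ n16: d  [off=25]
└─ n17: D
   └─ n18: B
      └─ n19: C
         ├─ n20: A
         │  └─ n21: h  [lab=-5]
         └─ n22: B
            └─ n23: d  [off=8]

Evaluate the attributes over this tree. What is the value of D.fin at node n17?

18

1. n1.ok = 8  [8]
2. n1.lim = 4  [4]
3. n2.env = "kp"  ["kp"]
4. n2.val = 1  [B.ok - 7]
5. n2.lab = false  [B.ok > 8]
6. n5.lab = -2  [terminal]
7. n6.idx = 10  [terminal]
8. n4.wid = "xu"  ["xu"]
9. n4.depth = false  [c.idx == h.lab]
10. n4.pre = "um"  ["um"]
11. n7.ok = 26  [len(S.wid) + 24]
12. n8.idx = 0  [terminal]
13. n7.fin = 9  [D.ok - 17]
14. n3.depth = "umxu"  [S.pre ++ S.wid]
15. n3.ok = true  [S.depth == false]
16. n9.lab = 0  [terminal]
17. n2.acc = "umxuu"  [C.depth ++ "u"]
18. n1.env = 13  [13]
19. n1.mk = 26  [B.lim + B.ok + 14]
20. n10.ok = -9  [B.mk - 35]
21. n11.ok = -5  [-5]
22. n12.ok = 24  [D₀.ok + 29]
23. n14.live = 10  [terminal]
24. n15.off = 15  [terminal]
25. n13.depth = "qn"  ["qn"]
26. n13.ok = false  [d.off > 15]
27. n12.fin = 14  [D.ok - 10]
28. n11.fin = 20  [D₁.fin + 6]
29. n16.off = 25  [terminal]
30. n10.fin = 5  [d.off - 20]
31. n17.ok = 9  [B.mk - 17]
32. n18.ok = 4  [4]
33. n18.lim = 8  [D.ok * -1 + 17]
34. n20.env = "rr"  ["rr"]
35. n20.val = -7  [-7]
36. n20.lab = true  [true]
37. n21.lab = -5  [terminal]
38. n20.acc = "rrr"  [A.env ++ "r"]
39. n22.ok = 22  [len(A.acc) + 19]
40. n22.lim = -1  [-1]
41. n23.off = 8  [terminal]
42. n22.env = 23  [B.ok + 1]
43. n22.mk = 7  [B.ok + B.lim - 14]
44. n19.depth = "yy"  ["yy"]
45. n19.ok = false  [B.env > 23]
46. n18.env = 13  [B.ok + 9]
47. n18.mk = 4  [B.ok + B.lim - 8]
48. n17.fin = 18  [B.mk + D.ok + 5]
49. n0.wid = "rk"  ["rk"]
50. n0.depth = false  [D₀.fin > 5]
51. n0.pre = "pv"  ["pv"]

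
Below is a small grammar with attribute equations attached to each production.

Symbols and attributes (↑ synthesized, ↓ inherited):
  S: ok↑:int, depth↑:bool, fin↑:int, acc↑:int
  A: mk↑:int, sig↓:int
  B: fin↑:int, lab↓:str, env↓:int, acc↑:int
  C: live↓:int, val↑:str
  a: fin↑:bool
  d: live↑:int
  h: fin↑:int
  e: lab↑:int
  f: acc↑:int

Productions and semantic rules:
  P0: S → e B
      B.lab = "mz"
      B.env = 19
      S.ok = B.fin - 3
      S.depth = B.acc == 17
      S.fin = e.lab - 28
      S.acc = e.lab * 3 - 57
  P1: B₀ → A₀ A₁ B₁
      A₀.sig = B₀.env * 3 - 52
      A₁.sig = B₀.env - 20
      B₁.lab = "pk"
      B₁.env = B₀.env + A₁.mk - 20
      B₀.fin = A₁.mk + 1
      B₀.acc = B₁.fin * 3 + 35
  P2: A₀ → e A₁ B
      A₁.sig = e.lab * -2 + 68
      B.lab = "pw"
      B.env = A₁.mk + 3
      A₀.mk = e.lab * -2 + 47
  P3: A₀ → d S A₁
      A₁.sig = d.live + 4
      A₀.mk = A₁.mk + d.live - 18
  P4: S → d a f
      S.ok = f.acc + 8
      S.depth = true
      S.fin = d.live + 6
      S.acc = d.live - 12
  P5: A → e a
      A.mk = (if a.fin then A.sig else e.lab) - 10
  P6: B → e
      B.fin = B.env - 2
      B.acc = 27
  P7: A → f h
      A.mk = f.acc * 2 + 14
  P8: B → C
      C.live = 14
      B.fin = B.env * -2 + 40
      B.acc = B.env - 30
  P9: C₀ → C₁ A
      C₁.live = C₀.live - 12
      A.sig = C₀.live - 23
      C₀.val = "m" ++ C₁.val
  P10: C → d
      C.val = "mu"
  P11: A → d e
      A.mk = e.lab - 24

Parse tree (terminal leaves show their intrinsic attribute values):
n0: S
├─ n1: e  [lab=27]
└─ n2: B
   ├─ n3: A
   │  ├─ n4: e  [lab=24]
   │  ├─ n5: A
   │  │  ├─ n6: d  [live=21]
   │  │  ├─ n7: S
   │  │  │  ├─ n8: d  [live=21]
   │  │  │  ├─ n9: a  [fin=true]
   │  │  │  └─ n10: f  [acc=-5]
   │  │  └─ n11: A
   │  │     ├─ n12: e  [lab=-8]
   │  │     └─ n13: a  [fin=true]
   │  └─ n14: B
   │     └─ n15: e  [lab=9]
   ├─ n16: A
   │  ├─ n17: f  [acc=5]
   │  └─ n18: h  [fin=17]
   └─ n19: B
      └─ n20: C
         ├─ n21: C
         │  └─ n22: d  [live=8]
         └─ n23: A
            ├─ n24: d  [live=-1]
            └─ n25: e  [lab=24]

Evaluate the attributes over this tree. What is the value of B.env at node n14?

1. n1.lab = 27  [terminal]
2. n2.lab = "mz"  ["mz"]
3. n2.env = 19  [19]
4. n3.sig = 5  [B₀.env * 3 - 52]
5. n4.lab = 24  [terminal]
6. n5.sig = 20  [e.lab * -2 + 68]
7. n6.live = 21  [terminal]
8. n8.live = 21  [terminal]
9. n9.fin = true  [terminal]
10. n10.acc = -5  [terminal]
11. n7.ok = 3  [f.acc + 8]
12. n7.depth = true  [true]
13. n7.fin = 27  [d.live + 6]
14. n7.acc = 9  [d.live - 12]
15. n11.sig = 25  [d.live + 4]
16. n12.lab = -8  [terminal]
17. n13.fin = true  [terminal]
18. n11.mk = 15  [(if a.fin then A.sig else e.lab) - 10]
19. n5.mk = 18  [A₁.mk + d.live - 18]
20. n14.lab = "pw"  ["pw"]
21. n14.env = 21  [A₁.mk + 3]
22. n15.lab = 9  [terminal]
23. n14.fin = 19  [B.env - 2]
24. n14.acc = 27  [27]
25. n3.mk = -1  [e.lab * -2 + 47]
26. n16.sig = -1  [B₀.env - 20]
27. n17.acc = 5  [terminal]
28. n18.fin = 17  [terminal]
29. n16.mk = 24  [f.acc * 2 + 14]
30. n19.lab = "pk"  ["pk"]
31. n19.env = 23  [B₀.env + A₁.mk - 20]
32. n20.live = 14  [14]
33. n21.live = 2  [C₀.live - 12]
34. n22.live = 8  [terminal]
35. n21.val = "mu"  ["mu"]
36. n23.sig = -9  [C₀.live - 23]
37. n24.live = -1  [terminal]
38. n25.lab = 24  [terminal]
39. n23.mk = 0  [e.lab - 24]
40. n20.val = "mmu"  ["m" ++ C₁.val]
41. n19.fin = -6  [B.env * -2 + 40]
42. n19.acc = -7  [B.env - 30]
43. n2.fin = 25  [A₁.mk + 1]
44. n2.acc = 17  [B₁.fin * 3 + 35]
45. n0.ok = 22  [B.fin - 3]
46. n0.depth = true  [B.acc == 17]
47. n0.fin = -1  [e.lab - 28]
48. n0.acc = 24  [e.lab * 3 - 57]

21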